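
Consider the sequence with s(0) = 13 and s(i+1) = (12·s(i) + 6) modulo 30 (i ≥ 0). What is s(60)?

18

We have s(0) = 13,  s(1) = 12,  s(2) = 0,  s(3) = 6,  s(4) = 18,  s(5) = 12.
Since s(5) = s(1) = 12, the sequence is eventually periodic: after a pre-period of length 1 it cycles with period 4.
For i ≥ 1, s(i) depends only on (i - 1) mod 4. (60 - 1) mod 4 = 3, so s(60) = s(4) = 18.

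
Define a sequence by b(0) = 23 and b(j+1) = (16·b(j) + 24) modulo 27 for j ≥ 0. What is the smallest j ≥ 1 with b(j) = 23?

Computing terms: b(0) = 23,  b(1) = 14,  b(2) = 5,  b(3) = 23.
Since b(3) = b(0) = 23, the sequence is periodic with period 3.
The value 23 next appears (with j ≥ 1) at b(3).

3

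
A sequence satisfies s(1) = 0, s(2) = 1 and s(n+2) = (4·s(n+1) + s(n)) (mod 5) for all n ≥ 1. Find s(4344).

Listing terms: s(1) = 0,  s(2) = 1,  s(3) = 4,  s(4) = 2,  s(5) = 2,  s(6) = 0,  s(7) = 2,  s(8) = 3,  s(9) = 4,  s(10) = 4,  s(11) = 0,  s(12) = 4,  s(13) = 1,  s(14) = 3,  s(15) = 3,  s(16) = 0,  s(17) = 3,  s(18) = 2,  s(19) = 1,  s(20) = 1,  s(21) = 0,  s(22) = 1.
The sequence repeats with period 20.
So s(4344) = s(1 + ((4344-1) mod 20)) = s(4) = 2.

2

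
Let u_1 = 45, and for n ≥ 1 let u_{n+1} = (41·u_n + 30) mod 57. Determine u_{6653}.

u_1 = 45, u_2 = 51, u_3 = 12, u_4 = 9, u_5 = 0, u_6 = 30, u_7 = 6, u_8 = 48, u_9 = 3, u_{10} = 39, u_{11} = 33, u_{12} = 15, u_{13} = 18, u_{14} = 27, u_{15} = 54, u_{16} = 21, u_{17} = 36, u_{18} = 24, u_{19} = 45.
The sequence repeats with period 18.
(6653 - 1) mod 18 = 10, so u_{6653} = u_{11} = 33.

33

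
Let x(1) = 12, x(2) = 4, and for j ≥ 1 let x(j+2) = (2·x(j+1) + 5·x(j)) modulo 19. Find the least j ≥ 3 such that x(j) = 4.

Listing terms: x(1) = 12,  x(2) = 4,  x(3) = 11,  x(4) = 4,  x(5) = 6,  x(6) = 13,  x(7) = 18,  x(8) = 6,  x(9) = 7,  x(10) = 6,  x(11) = 9,  x(12) = 10,  x(13) = 8,  x(14) = 9,  x(15) = 1,  x(16) = 9,  x(17) = 4,  x(18) = 15,  x(19) = 12,  x(20) = 4.
Since (x(19), x(20)) = (x(1), x(2)) = (12, 4) (two consecutive terms determine the rest), the sequence is periodic with period 18.
The value 4 first appears (with j ≥ 3) at x(4).

4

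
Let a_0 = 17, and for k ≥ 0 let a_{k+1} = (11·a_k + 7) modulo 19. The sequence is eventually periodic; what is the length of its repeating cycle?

Computing terms: a_0 = 17, a_1 = 4, a_2 = 13, a_3 = 17.
Since a_3 = a_0 = 17, the sequence is periodic with period 3.

3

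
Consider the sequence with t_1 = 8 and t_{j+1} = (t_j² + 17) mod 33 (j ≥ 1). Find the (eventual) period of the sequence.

10

We have t_1 = 8; t_2 = 15; t_3 = 11; t_4 = 6; t_5 = 20; t_6 = 21; t_7 = 29; t_8 = 0; t_9 = 17; t_{10} = 9; t_{11} = 32; t_{12} = 18; t_{13} = 11.
Since t_{13} = t_3 = 11, the sequence is eventually periodic: after a pre-period of length 2 it cycles with period 10.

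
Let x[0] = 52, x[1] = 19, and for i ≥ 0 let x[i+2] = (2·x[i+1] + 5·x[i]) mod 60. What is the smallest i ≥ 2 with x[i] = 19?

Computing terms: x[0] = 52,  x[1] = 19,  x[2] = 58,  x[3] = 31,  x[4] = 52,  x[5] = 19.
Since (x[4], x[5]) = (x[0], x[1]) = (52, 19) (two consecutive terms determine the rest), the sequence is periodic with period 4.
The value 19 next appears (with i ≥ 2) at x[5].

5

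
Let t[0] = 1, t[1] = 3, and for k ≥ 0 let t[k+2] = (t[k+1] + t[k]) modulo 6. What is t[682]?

1

t[0] = 1,  t[1] = 3,  t[2] = 4,  t[3] = 1,  t[4] = 5,  t[5] = 0,  t[6] = 5,  t[7] = 5,  t[8] = 4,  t[9] = 3,  t[10] = 1,  t[11] = 4,  t[12] = 5,  t[13] = 3,  t[14] = 2,  t[15] = 5,  t[16] = 1,  t[17] = 0,  t[18] = 1,  t[19] = 1,  t[20] = 2,  t[21] = 3,  t[22] = 5,  t[23] = 2,  t[24] = 1,  t[25] = 3.
The sequence repeats with period 24.
(682 - 0) mod 24 = 10, so t[682] = t[10] = 1.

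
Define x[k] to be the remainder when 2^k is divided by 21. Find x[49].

We have x[0] = 1; x[1] = 2; x[2] = 4; x[3] = 8; x[4] = 16; x[5] = 11; x[6] = 1.
The sequence repeats with period 6.
(49 - 0) mod 6 = 1, so x[49] = x[1] = 2.

2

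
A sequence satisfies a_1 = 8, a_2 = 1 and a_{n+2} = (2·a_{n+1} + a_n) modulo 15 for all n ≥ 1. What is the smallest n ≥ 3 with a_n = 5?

6

a_1 = 8; a_2 = 1; a_3 = 10; a_4 = 6; a_5 = 7; a_6 = 5; a_7 = 2; a_8 = 9; a_9 = 5; a_{10} = 4; a_{11} = 13; a_{12} = 0; a_{13} = 13; a_{14} = 11; a_{15} = 5; a_{16} = 6; a_{17} = 2; a_{18} = 10; a_{19} = 7; a_{20} = 9; a_{21} = 10; a_{22} = 14; a_{23} = 8; a_{24} = 0; a_{25} = 8; a_{26} = 1.
Since (a_{25}, a_{26}) = (a_1, a_2) = (8, 1) (two consecutive terms determine the rest), the sequence is periodic with period 24.
The value 5 first appears (with n ≥ 3) at a_6.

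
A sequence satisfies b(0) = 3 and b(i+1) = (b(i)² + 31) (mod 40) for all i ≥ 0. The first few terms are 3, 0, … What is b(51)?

Listing terms: b(0) = 3,  b(1) = 0,  b(2) = 31,  b(3) = 32,  b(4) = 15,  b(5) = 16,  b(6) = 7,  b(7) = 0.
Since b(7) = b(1) = 0, the sequence is eventually periodic: after a pre-period of length 1 it cycles with period 6.
For i ≥ 1, b(i) depends only on (i - 1) mod 6. (51 - 1) mod 6 = 2, so b(51) = b(3) = 32.

32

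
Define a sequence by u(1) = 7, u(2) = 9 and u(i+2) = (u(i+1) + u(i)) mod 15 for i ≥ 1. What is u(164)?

10

u(1) = 7, u(2) = 9, u(3) = 1, u(4) = 10, u(5) = 11, u(6) = 6, u(7) = 2, u(8) = 8, u(9) = 10, u(10) = 3, u(11) = 13, u(12) = 1, u(13) = 14, u(14) = 0, u(15) = 14, u(16) = 14, u(17) = 13, u(18) = 12, u(19) = 10, u(20) = 7, u(21) = 2, u(22) = 9, u(23) = 11, u(24) = 5, u(25) = 1, u(26) = 6, u(27) = 7, u(28) = 13, u(29) = 5, u(30) = 3, u(31) = 8, u(32) = 11, u(33) = 4, u(34) = 0, u(35) = 4, u(36) = 4, u(37) = 8, u(38) = 12, u(39) = 5, u(40) = 2, u(41) = 7, u(42) = 9.
The sequence repeats with period 40.
(164 - 1) mod 40 = 3, so u(164) = u(4) = 10.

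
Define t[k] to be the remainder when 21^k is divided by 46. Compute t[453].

19

t[1] = 21; t[2] = 27; t[3] = 15; t[4] = 39; t[5] = 37; t[6] = 41; t[7] = 33; t[8] = 3; t[9] = 17; t[10] = 35; t[11] = 45; t[12] = 25; t[13] = 19; t[14] = 31; t[15] = 7; t[16] = 9; t[17] = 5; t[18] = 13; t[19] = 43; t[20] = 29; t[21] = 11; t[22] = 1; t[23] = 21.
The sequence repeats with period 22.
(453 - 1) mod 22 = 12, so t[453] = t[13] = 19.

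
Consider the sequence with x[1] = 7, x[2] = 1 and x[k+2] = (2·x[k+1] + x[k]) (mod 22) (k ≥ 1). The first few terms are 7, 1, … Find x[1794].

Computing terms: x[1] = 7; x[2] = 1; x[3] = 9; x[4] = 19; x[5] = 3; x[6] = 3; x[7] = 9; x[8] = 21; x[9] = 7; x[10] = 13; x[11] = 11; x[12] = 13; x[13] = 15; x[14] = 21; x[15] = 13; x[16] = 3; x[17] = 19; x[18] = 19; x[19] = 13; x[20] = 1; x[21] = 15; x[22] = 9; x[23] = 11; x[24] = 9; x[25] = 7; x[26] = 1.
Since (x[25], x[26]) = (x[1], x[2]) = (7, 1) (two consecutive terms determine the rest), the sequence is periodic with period 24.
So x[1794] = x[1 + ((1794-1) mod 24)] = x[18] = 19.

19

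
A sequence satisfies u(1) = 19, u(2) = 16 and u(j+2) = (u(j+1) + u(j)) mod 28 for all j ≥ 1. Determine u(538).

u(1) = 19; u(2) = 16; u(3) = 7; u(4) = 23; u(5) = 2; u(6) = 25; u(7) = 27; u(8) = 24; u(9) = 23; u(10) = 19; u(11) = 14; u(12) = 5; u(13) = 19; u(14) = 24; u(15) = 15; u(16) = 11; u(17) = 26; u(18) = 9; u(19) = 7; u(20) = 16; u(21) = 23; u(22) = 11; u(23) = 6; u(24) = 17; u(25) = 23; u(26) = 12; u(27) = 7; u(28) = 19; u(29) = 26; u(30) = 17; u(31) = 15; u(32) = 4; u(33) = 19; u(34) = 23; u(35) = 14; u(36) = 9; u(37) = 23; u(38) = 4; u(39) = 27; u(40) = 3; u(41) = 2; u(42) = 5; u(43) = 7; u(44) = 12; u(45) = 19; u(46) = 3; u(47) = 22; u(48) = 25; u(49) = 19; u(50) = 16.
Since (u(49), u(50)) = (u(1), u(2)) = (19, 16) (two consecutive terms determine the rest), the sequence is periodic with period 48.
So u(538) = u(1 + ((538-1) mod 48)) = u(10) = 19.

19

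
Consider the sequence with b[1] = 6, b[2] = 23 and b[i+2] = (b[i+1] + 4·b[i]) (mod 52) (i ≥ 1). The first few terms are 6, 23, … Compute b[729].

31

b[1] = 6, b[2] = 23, b[3] = 47, b[4] = 35, b[5] = 15, b[6] = 51, b[7] = 7, b[8] = 3, b[9] = 31, b[10] = 43, b[11] = 11, b[12] = 27, b[13] = 19, b[14] = 23, b[15] = 47.
Since (b[14], b[15]) = (b[2], b[3]) = (23, 47) (two consecutive terms determine the rest), the sequence is eventually periodic: after a pre-period of length 1 it cycles with period 12.
For i ≥ 2, b[i] depends only on (i - 2) mod 12. (729 - 2) mod 12 = 7, so b[729] = b[9] = 31.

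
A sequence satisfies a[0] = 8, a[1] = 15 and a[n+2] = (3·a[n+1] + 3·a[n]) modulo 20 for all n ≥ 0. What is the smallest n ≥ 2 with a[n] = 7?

7

Computing terms: a[0] = 8,  a[1] = 15,  a[2] = 9,  a[3] = 12,  a[4] = 3,  a[5] = 5,  a[6] = 4,  a[7] = 7,  a[8] = 13,  a[9] = 0,  a[10] = 19,  a[11] = 17,  a[12] = 8,  a[13] = 15.
The sequence repeats with period 12.
The value 7 first appears (with n ≥ 2) at a[7].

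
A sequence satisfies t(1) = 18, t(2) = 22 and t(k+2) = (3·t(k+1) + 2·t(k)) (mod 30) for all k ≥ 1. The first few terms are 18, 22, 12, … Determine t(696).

Computing terms: t(1) = 18,  t(2) = 22,  t(3) = 12,  t(4) = 20,  t(5) = 24,  t(6) = 22,  t(7) = 24,  t(8) = 26,  t(9) = 6,  t(10) = 10,  t(11) = 12,  t(12) = 26,  t(13) = 12,  t(14) = 28,  t(15) = 18,  t(16) = 20,  t(17) = 6,  t(18) = 28,  t(19) = 6,  t(20) = 14,  t(21) = 24,  t(22) = 10,  t(23) = 18,  t(24) = 14,  t(25) = 18,  t(26) = 22.
The sequence repeats with period 24.
So t(696) = t(1 + ((696-1) mod 24)) = t(24) = 14.

14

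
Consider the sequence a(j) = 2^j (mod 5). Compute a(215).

3

Listing terms: a(0) = 1, a(1) = 2, a(2) = 4, a(3) = 3, a(4) = 1.
Since a(4) = a(0) = 1, the sequence is periodic with period 4.
(215 - 0) mod 4 = 3, so a(215) = a(3) = 3.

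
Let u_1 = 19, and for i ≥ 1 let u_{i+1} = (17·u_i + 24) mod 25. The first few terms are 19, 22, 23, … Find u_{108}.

u_1 = 19, u_2 = 22, u_3 = 23, u_4 = 15, u_5 = 4, u_6 = 17, u_7 = 13, u_8 = 20, u_9 = 14, u_{10} = 12, u_{11} = 3, u_{12} = 0, u_{13} = 24, u_{14} = 7, u_{15} = 18, u_{16} = 5, u_{17} = 9, u_{18} = 2, u_{19} = 8, u_{20} = 10, u_{21} = 19.
Since u_{21} = u_1 = 19, the sequence is periodic with period 20.
(108 - 1) mod 20 = 7, so u_{108} = u_8 = 20.

20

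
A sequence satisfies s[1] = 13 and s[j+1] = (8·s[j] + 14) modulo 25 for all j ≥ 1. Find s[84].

3

Computing terms: s[1] = 13, s[2] = 18, s[3] = 8, s[4] = 3, s[5] = 13.
Since s[5] = s[1] = 13, the sequence is periodic with period 4.
So s[84] = s[1 + ((84-1) mod 4)] = s[4] = 3.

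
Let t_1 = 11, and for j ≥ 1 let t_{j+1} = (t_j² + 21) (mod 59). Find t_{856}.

11

We have t_1 = 11,  t_2 = 24,  t_3 = 7,  t_4 = 11.
The sequence repeats with period 3.
So t_{856} = t_{1 + ((856-1) mod 3)} = t_1 = 11.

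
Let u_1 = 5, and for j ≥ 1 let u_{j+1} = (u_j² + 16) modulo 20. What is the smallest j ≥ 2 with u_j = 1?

2

u_1 = 5; u_2 = 1; u_3 = 17; u_4 = 5.
Since u_4 = u_1 = 5, the sequence is periodic with period 3.
The value 1 first appears (with j ≥ 2) at u_2.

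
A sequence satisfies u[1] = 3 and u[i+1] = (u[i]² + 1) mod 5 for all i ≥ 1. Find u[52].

2

Computing terms: u[1] = 3, u[2] = 0, u[3] = 1, u[4] = 2, u[5] = 0.
Since u[5] = u[2] = 0, the sequence is eventually periodic: after a pre-period of length 1 it cycles with period 3.
For i ≥ 2, u[i] depends only on (i - 2) mod 3. (52 - 2) mod 3 = 2, so u[52] = u[4] = 2.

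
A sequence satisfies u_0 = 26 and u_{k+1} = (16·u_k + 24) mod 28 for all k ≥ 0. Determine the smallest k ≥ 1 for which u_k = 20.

1

We have u_0 = 26; u_1 = 20; u_2 = 8; u_3 = 12; u_4 = 20.
Since u_4 = u_1 = 20, the sequence is eventually periodic: after a pre-period of length 1 it cycles with period 3.
The value 20 first appears (with k ≥ 1) at u_1.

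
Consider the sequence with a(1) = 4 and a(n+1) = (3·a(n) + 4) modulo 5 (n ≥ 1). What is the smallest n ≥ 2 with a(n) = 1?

We have a(1) = 4,  a(2) = 1,  a(3) = 2,  a(4) = 0,  a(5) = 4.
Since a(5) = a(1) = 4, the sequence is periodic with period 4.
The value 1 first appears (with n ≥ 2) at a(2).

2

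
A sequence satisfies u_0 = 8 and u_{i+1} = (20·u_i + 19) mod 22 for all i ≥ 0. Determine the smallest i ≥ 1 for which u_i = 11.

u_0 = 8,  u_1 = 3,  u_2 = 13,  u_3 = 15,  u_4 = 11,  u_5 = 19,  u_6 = 3.
Since u_6 = u_1 = 3, the sequence is eventually periodic: after a pre-period of length 1 it cycles with period 5.
The value 11 first appears (with i ≥ 1) at u_4.

4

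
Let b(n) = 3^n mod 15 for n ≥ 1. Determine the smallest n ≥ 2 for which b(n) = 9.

2

We have b(1) = 3,  b(2) = 9,  b(3) = 12,  b(4) = 6,  b(5) = 3.
The sequence repeats with period 4.
The value 9 first appears (with n ≥ 2) at b(2).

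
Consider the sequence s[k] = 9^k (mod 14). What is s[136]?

9

We have s[0] = 1, s[1] = 9, s[2] = 11, s[3] = 1.
The sequence repeats with period 3.
So s[136] = s[0 + ((136-0) mod 3)] = s[1] = 9.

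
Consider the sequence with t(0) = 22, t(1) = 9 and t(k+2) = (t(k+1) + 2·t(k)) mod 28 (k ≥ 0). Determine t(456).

1

We have t(0) = 22, t(1) = 9, t(2) = 25, t(3) = 15, t(4) = 9, t(5) = 11, t(6) = 1, t(7) = 23, t(8) = 25, t(9) = 15.
Since (t(8), t(9)) = (t(2), t(3)) = (25, 15) (two consecutive terms determine the rest), the sequence is eventually periodic: after a pre-period of length 2 it cycles with period 6.
For k ≥ 2, t(k) depends only on (k - 2) mod 6. (456 - 2) mod 6 = 4, so t(456) = t(6) = 1.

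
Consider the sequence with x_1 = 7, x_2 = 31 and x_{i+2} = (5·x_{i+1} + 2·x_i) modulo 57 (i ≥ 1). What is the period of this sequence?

We have x_1 = 7, x_2 = 31, x_3 = 55, x_4 = 52, x_5 = 28, x_6 = 16, x_7 = 22, x_8 = 28, x_9 = 13, x_{10} = 7, x_{11} = 4, x_{12} = 34, x_{13} = 7, x_{14} = 46, x_{15} = 16, x_{16} = 1, x_{17} = 37, x_{18} = 16, x_{19} = 40, x_{20} = 4, x_{21} = 43, x_{22} = 52, x_{23} = 4, x_{24} = 10, x_{25} = 1, x_{26} = 25, x_{27} = 13, x_{28} = 1, x_{29} = 31, x_{30} = 43, x_{31} = 49, x_{32} = 46, x_{33} = 43, x_{34} = 22, x_{35} = 25, x_{36} = 55, x_{37} = 40, x_{38} = 25, x_{39} = 34, x_{40} = 49, x_{41} = 28, x_{42} = 10, x_{43} = 49, x_{44} = 37, x_{45} = 55, x_{46} = 7, x_{47} = 31.
The sequence repeats with period 45.

45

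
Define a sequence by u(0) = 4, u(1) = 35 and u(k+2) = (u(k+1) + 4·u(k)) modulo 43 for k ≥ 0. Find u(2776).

8

Listing terms: u(0) = 4,  u(1) = 35,  u(2) = 8,  u(3) = 19,  u(4) = 8,  u(5) = 41,  u(6) = 30,  u(7) = 22,  u(8) = 13,  u(9) = 15,  u(10) = 24,  u(11) = 41,  u(12) = 8,  u(13) = 0,  u(14) = 32,  u(15) = 32,  u(16) = 31,  u(17) = 30,  u(18) = 25,  u(19) = 16,  u(20) = 30,  u(21) = 8,  u(22) = 42,  u(23) = 31,  u(24) = 27,  u(25) = 22,  u(26) = 1,  u(27) = 3,  u(28) = 7,  u(29) = 19,  u(30) = 4,  u(31) = 37,  u(32) = 10,  u(33) = 29,  u(34) = 26,  u(35) = 13,  u(36) = 31,  u(37) = 40,  u(38) = 35,  u(39) = 23,  u(40) = 34,  u(41) = 40,  u(42) = 4,  u(43) = 35.
The sequence repeats with period 42.
So u(2776) = u(0 + ((2776-0) mod 42)) = u(4) = 8.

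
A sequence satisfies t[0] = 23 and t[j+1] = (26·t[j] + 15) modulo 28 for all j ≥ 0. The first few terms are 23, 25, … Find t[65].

t[0] = 23; t[1] = 25; t[2] = 21; t[3] = 1; t[4] = 13; t[5] = 17; t[6] = 9; t[7] = 25.
Since t[7] = t[1] = 25, the sequence is eventually periodic: after a pre-period of length 1 it cycles with period 6.
For j ≥ 1, t[j] depends only on (j - 1) mod 6. (65 - 1) mod 6 = 4, so t[65] = t[5] = 17.

17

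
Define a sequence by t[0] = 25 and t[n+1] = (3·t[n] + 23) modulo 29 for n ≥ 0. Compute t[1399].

t[0] = 25, t[1] = 11, t[2] = 27, t[3] = 17, t[4] = 16, t[5] = 13, t[6] = 4, t[7] = 6, t[8] = 12, t[9] = 1, t[10] = 26, t[11] = 14, t[12] = 7, t[13] = 15, t[14] = 10, t[15] = 24, t[16] = 8, t[17] = 18, t[18] = 19, t[19] = 22, t[20] = 2, t[21] = 0, t[22] = 23, t[23] = 5, t[24] = 9, t[25] = 21, t[26] = 28, t[27] = 20, t[28] = 25.
The sequence repeats with period 28.
(1399 - 0) mod 28 = 27, so t[1399] = t[27] = 20.

20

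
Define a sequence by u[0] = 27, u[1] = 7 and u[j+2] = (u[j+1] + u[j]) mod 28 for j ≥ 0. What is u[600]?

We have u[0] = 27; u[1] = 7; u[2] = 6; u[3] = 13; u[4] = 19; u[5] = 4; u[6] = 23; u[7] = 27; u[8] = 22; u[9] = 21; u[10] = 15; u[11] = 8; u[12] = 23; u[13] = 3; u[14] = 26; u[15] = 1; u[16] = 27; u[17] = 0; u[18] = 27; u[19] = 27; u[20] = 26; u[21] = 25; u[22] = 23; u[23] = 20; u[24] = 15; u[25] = 7; u[26] = 22; u[27] = 1; u[28] = 23; u[29] = 24; u[30] = 19; u[31] = 15; u[32] = 6; u[33] = 21; u[34] = 27; u[35] = 20; u[36] = 19; u[37] = 11; u[38] = 2; u[39] = 13; u[40] = 15; u[41] = 0; u[42] = 15; u[43] = 15; u[44] = 2; u[45] = 17; u[46] = 19; u[47] = 8; u[48] = 27; u[49] = 7.
The sequence repeats with period 48.
(600 - 0) mod 48 = 24, so u[600] = u[24] = 15.

15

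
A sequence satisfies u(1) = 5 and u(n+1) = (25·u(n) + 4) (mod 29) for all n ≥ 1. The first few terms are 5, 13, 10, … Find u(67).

22

u(1) = 5,  u(2) = 13,  u(3) = 10,  u(4) = 22,  u(5) = 3,  u(6) = 21,  u(7) = 7,  u(8) = 5.
The sequence repeats with period 7.
(67 - 1) mod 7 = 3, so u(67) = u(4) = 22.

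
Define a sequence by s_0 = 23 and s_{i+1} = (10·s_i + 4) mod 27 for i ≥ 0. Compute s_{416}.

4

Listing terms: s_0 = 23,  s_1 = 18,  s_2 = 22,  s_3 = 8,  s_4 = 3,  s_5 = 7,  s_6 = 20,  s_7 = 15,  s_8 = 19,  s_9 = 5,  s_{10} = 0,  s_{11} = 4,  s_{12} = 17,  s_{13} = 12,  s_{14} = 16,  s_{15} = 2,  s_{16} = 24,  s_{17} = 1,  s_{18} = 14,  s_{19} = 9,  s_{20} = 13,  s_{21} = 26,  s_{22} = 21,  s_{23} = 25,  s_{24} = 11,  s_{25} = 6,  s_{26} = 10,  s_{27} = 23.
The sequence repeats with period 27.
(416 - 0) mod 27 = 11, so s_{416} = s_{11} = 4.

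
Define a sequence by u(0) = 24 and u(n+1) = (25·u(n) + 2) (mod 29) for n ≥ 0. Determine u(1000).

9

We have u(0) = 24; u(1) = 22; u(2) = 1; u(3) = 27; u(4) = 10; u(5) = 20; u(6) = 9; u(7) = 24.
The sequence repeats with period 7.
(1000 - 0) mod 7 = 6, so u(1000) = u(6) = 9.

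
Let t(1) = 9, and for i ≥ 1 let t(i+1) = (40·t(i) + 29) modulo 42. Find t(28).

15

Computing terms: t(1) = 9,  t(2) = 11,  t(3) = 7,  t(4) = 15,  t(5) = 41,  t(6) = 31,  t(7) = 9.
The sequence repeats with period 6.
So t(28) = t(1 + ((28-1) mod 6)) = t(4) = 15.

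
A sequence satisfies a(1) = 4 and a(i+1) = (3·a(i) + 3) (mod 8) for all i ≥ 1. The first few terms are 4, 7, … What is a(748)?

3

We have a(1) = 4, a(2) = 7, a(3) = 0, a(4) = 3, a(5) = 4.
The sequence repeats with period 4.
(748 - 1) mod 4 = 3, so a(748) = a(4) = 3.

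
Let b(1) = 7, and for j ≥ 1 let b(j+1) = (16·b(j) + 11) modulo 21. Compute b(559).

7

Computing terms: b(1) = 7; b(2) = 18; b(3) = 5; b(4) = 7.
The sequence repeats with period 3.
So b(559) = b(1 + ((559-1) mod 3)) = b(1) = 7.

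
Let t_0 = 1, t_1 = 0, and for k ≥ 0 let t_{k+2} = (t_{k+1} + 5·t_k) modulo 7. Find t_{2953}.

Computing terms: t_0 = 1,  t_1 = 0,  t_2 = 5,  t_3 = 5,  t_4 = 2,  t_5 = 6,  t_6 = 2,  t_7 = 4,  t_8 = 0,  t_9 = 6,  t_{10} = 6,  t_{11} = 1,  t_{12} = 3,  t_{13} = 1,  t_{14} = 2,  t_{15} = 0,  t_{16} = 3,  t_{17} = 3,  t_{18} = 4,  t_{19} = 5,  t_{20} = 4,  t_{21} = 1,  t_{22} = 0.
Since (t_{21}, t_{22}) = (t_0, t_1) = (1, 0) (two consecutive terms determine the rest), the sequence is periodic with period 21.
So t_{2953} = t_{0 + ((2953-0) mod 21)} = t_{13} = 1.

1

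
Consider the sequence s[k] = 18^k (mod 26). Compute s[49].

18

Listing terms: s[0] = 1; s[1] = 18; s[2] = 12; s[3] = 8; s[4] = 14; s[5] = 18.
Since s[5] = s[1] = 18, the sequence is eventually periodic: after a pre-period of length 1 it cycles with period 4.
For k ≥ 1, s[k] depends only on (k - 1) mod 4. (49 - 1) mod 4 = 0, so s[49] = s[1] = 18.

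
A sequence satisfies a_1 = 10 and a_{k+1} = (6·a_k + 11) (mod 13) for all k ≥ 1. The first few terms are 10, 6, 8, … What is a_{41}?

Listing terms: a_1 = 10, a_2 = 6, a_3 = 8, a_4 = 7, a_5 = 1, a_6 = 4, a_7 = 9, a_8 = 0, a_9 = 11, a_{10} = 12, a_{11} = 5, a_{12} = 2, a_{13} = 10.
Since a_{13} = a_1 = 10, the sequence is periodic with period 12.
So a_{41} = a_{1 + ((41-1) mod 12)} = a_5 = 1.

1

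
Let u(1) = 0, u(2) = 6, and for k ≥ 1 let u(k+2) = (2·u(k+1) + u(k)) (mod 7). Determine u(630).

Computing terms: u(1) = 0,  u(2) = 6,  u(3) = 5,  u(4) = 2,  u(5) = 2,  u(6) = 6,  u(7) = 0,  u(8) = 6.
Since (u(7), u(8)) = (u(1), u(2)) = (0, 6) (two consecutive terms determine the rest), the sequence is periodic with period 6.
(630 - 1) mod 6 = 5, so u(630) = u(6) = 6.

6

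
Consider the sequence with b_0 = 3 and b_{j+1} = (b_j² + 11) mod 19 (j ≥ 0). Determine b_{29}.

Listing terms: b_0 = 3, b_1 = 1, b_2 = 12, b_3 = 3.
The sequence repeats with period 3.
(29 - 0) mod 3 = 2, so b_{29} = b_2 = 12.

12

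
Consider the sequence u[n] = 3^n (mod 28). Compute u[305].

u[0] = 1,  u[1] = 3,  u[2] = 9,  u[3] = 27,  u[4] = 25,  u[5] = 19,  u[6] = 1.
Since u[6] = u[0] = 1, the sequence is periodic with period 6.
(305 - 0) mod 6 = 5, so u[305] = u[5] = 19.

19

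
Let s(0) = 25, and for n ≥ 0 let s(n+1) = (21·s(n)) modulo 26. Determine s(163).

s(0) = 25,  s(1) = 5,  s(2) = 1,  s(3) = 21,  s(4) = 25.
The sequence repeats with period 4.
(163 - 0) mod 4 = 3, so s(163) = s(3) = 21.

21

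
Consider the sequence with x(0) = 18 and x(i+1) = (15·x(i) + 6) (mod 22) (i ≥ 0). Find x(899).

Computing terms: x(0) = 18; x(1) = 12; x(2) = 10; x(3) = 2; x(4) = 14; x(5) = 18.
Since x(5) = x(0) = 18, the sequence is periodic with period 5.
(899 - 0) mod 5 = 4, so x(899) = x(4) = 14.

14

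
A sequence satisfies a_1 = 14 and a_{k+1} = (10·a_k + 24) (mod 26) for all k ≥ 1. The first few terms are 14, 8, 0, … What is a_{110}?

a_1 = 14; a_2 = 8; a_3 = 0; a_4 = 24; a_5 = 4; a_6 = 12; a_7 = 14.
The sequence repeats with period 6.
(110 - 1) mod 6 = 1, so a_{110} = a_2 = 8.

8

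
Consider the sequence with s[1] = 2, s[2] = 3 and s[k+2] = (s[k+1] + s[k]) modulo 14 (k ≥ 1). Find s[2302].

Listing terms: s[1] = 2, s[2] = 3, s[3] = 5, s[4] = 8, s[5] = 13, s[6] = 7, s[7] = 6, s[8] = 13, s[9] = 5, s[10] = 4, s[11] = 9, s[12] = 13, s[13] = 8, s[14] = 7, s[15] = 1, s[16] = 8, s[17] = 9, s[18] = 3, s[19] = 12, s[20] = 1, s[21] = 13, s[22] = 0, s[23] = 13, s[24] = 13, s[25] = 12, s[26] = 11, s[27] = 9, s[28] = 6, s[29] = 1, s[30] = 7, s[31] = 8, s[32] = 1, s[33] = 9, s[34] = 10, s[35] = 5, s[36] = 1, s[37] = 6, s[38] = 7, s[39] = 13, s[40] = 6, s[41] = 5, s[42] = 11, s[43] = 2, s[44] = 13, s[45] = 1, s[46] = 0, s[47] = 1, s[48] = 1, s[49] = 2, s[50] = 3.
Since (s[49], s[50]) = (s[1], s[2]) = (2, 3) (two consecutive terms determine the rest), the sequence is periodic with period 48.
(2302 - 1) mod 48 = 45, so s[2302] = s[46] = 0.

0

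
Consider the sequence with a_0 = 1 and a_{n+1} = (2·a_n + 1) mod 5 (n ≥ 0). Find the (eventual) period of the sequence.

4

Computing terms: a_0 = 1, a_1 = 3, a_2 = 2, a_3 = 0, a_4 = 1.
The sequence repeats with period 4.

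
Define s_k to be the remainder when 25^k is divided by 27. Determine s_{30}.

19

Computing terms: s_0 = 1, s_1 = 25, s_2 = 4, s_3 = 19, s_4 = 16, s_5 = 22, s_6 = 10, s_7 = 7, s_8 = 13, s_9 = 1.
The sequence repeats with period 9.
So s_{30} = s_{0 + ((30-0) mod 9)} = s_3 = 19.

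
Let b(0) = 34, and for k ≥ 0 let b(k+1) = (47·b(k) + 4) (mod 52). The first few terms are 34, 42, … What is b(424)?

b(0) = 34, b(1) = 42, b(2) = 2, b(3) = 46, b(4) = 34.
Since b(4) = b(0) = 34, the sequence is periodic with period 4.
So b(424) = b(0 + ((424-0) mod 4)) = b(0) = 34.

34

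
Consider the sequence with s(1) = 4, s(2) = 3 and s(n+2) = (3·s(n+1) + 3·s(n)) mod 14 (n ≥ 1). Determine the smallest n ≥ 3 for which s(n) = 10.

19

s(1) = 4,  s(2) = 3,  s(3) = 7,  s(4) = 2,  s(5) = 13,  s(6) = 3,  s(7) = 6,  s(8) = 13,  s(9) = 1,  s(10) = 0,  s(11) = 3,  s(12) = 9,  s(13) = 8,  s(14) = 9,  s(15) = 9,  s(16) = 12,  s(17) = 7,  s(18) = 1,  s(19) = 10,  s(20) = 5,  s(21) = 3,  s(22) = 10,  s(23) = 11,  s(24) = 7,  s(25) = 12,  s(26) = 1,  s(27) = 11,  s(28) = 8,  s(29) = 1,  s(30) = 13,  s(31) = 0,  s(32) = 11,  s(33) = 5,  s(34) = 6,  s(35) = 5,  s(36) = 5,  s(37) = 2,  s(38) = 7,  s(39) = 13,  s(40) = 4,  s(41) = 9,  s(42) = 11,  s(43) = 4,  s(44) = 3.
Since (s(43), s(44)) = (s(1), s(2)) = (4, 3) (two consecutive terms determine the rest), the sequence is periodic with period 42.
The value 10 first appears (with n ≥ 3) at s(19).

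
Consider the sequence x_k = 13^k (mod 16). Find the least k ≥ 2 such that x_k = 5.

3

Listing terms: x_1 = 13, x_2 = 9, x_3 = 5, x_4 = 1, x_5 = 13.
Since x_5 = x_1 = 13, the sequence is periodic with period 4.
The value 5 first appears (with k ≥ 2) at x_3.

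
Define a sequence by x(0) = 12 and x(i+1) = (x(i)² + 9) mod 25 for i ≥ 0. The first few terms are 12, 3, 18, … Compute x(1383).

x(0) = 12,  x(1) = 3,  x(2) = 18,  x(3) = 8,  x(4) = 23,  x(5) = 13,  x(6) = 3.
Since x(6) = x(1) = 3, the sequence is eventually periodic: after a pre-period of length 1 it cycles with period 5.
For i ≥ 1, x(i) depends only on (i - 1) mod 5. (1383 - 1) mod 5 = 2, so x(1383) = x(3) = 8.

8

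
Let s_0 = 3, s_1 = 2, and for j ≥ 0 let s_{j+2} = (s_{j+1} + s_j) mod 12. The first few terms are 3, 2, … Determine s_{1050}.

Listing terms: s_0 = 3, s_1 = 2, s_2 = 5, s_3 = 7, s_4 = 0, s_5 = 7, s_6 = 7, s_7 = 2, s_8 = 9, s_9 = 11, s_{10} = 8, s_{11} = 7, s_{12} = 3, s_{13} = 10, s_{14} = 1, s_{15} = 11, s_{16} = 0, s_{17} = 11, s_{18} = 11, s_{19} = 10, s_{20} = 9, s_{21} = 7, s_{22} = 4, s_{23} = 11, s_{24} = 3, s_{25} = 2.
Since (s_{24}, s_{25}) = (s_0, s_1) = (3, 2) (two consecutive terms determine the rest), the sequence is periodic with period 24.
(1050 - 0) mod 24 = 18, so s_{1050} = s_{18} = 11.

11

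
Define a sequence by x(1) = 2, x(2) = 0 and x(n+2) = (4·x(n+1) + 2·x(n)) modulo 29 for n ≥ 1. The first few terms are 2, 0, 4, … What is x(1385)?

Computing terms: x(1) = 2,  x(2) = 0,  x(3) = 4,  x(4) = 16,  x(5) = 14,  x(6) = 1,  x(7) = 3,  x(8) = 14,  x(9) = 4,  x(10) = 15,  x(11) = 10,  x(12) = 12,  x(13) = 10,  x(14) = 6,  x(15) = 15,  x(16) = 14,  x(17) = 28,  x(18) = 24,  x(19) = 7,  x(20) = 18,  x(21) = 28,  x(22) = 3,  x(23) = 10,  x(24) = 17,  x(25) = 1,  x(26) = 9,  x(27) = 9,  x(28) = 25,  x(29) = 2,  x(30) = 0.
Since (x(29), x(30)) = (x(1), x(2)) = (2, 0) (two consecutive terms determine the rest), the sequence is periodic with period 28.
So x(1385) = x(1 + ((1385-1) mod 28)) = x(13) = 10.

10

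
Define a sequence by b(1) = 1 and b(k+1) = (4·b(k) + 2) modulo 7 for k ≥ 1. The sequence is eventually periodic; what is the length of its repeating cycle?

Listing terms: b(1) = 1,  b(2) = 6,  b(3) = 5,  b(4) = 1.
Since b(4) = b(1) = 1, the sequence is periodic with period 3.

3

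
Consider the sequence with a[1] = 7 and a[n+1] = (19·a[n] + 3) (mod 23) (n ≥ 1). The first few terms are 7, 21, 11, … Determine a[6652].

Computing terms: a[1] = 7; a[2] = 21; a[3] = 11; a[4] = 5; a[5] = 6; a[6] = 2; a[7] = 18; a[8] = 0; a[9] = 3; a[10] = 14; a[11] = 16; a[12] = 8; a[13] = 17; a[14] = 4; a[15] = 10; a[16] = 9; a[17] = 13; a[18] = 20; a[19] = 15; a[20] = 12; a[21] = 1; a[22] = 22; a[23] = 7.
Since a[23] = a[1] = 7, the sequence is periodic with period 22.
So a[6652] = a[1 + ((6652-1) mod 22)] = a[8] = 0.

0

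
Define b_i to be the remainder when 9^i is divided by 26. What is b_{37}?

9

Listing terms: b_1 = 9; b_2 = 3; b_3 = 1; b_4 = 9.
The sequence repeats with period 3.
(37 - 1) mod 3 = 0, so b_{37} = b_1 = 9.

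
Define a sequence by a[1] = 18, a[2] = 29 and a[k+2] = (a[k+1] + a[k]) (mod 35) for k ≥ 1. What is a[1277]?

3

We have a[1] = 18; a[2] = 29; a[3] = 12; a[4] = 6; a[5] = 18; a[6] = 24; a[7] = 7; a[8] = 31; a[9] = 3; a[10] = 34; a[11] = 2; a[12] = 1; a[13] = 3; a[14] = 4; a[15] = 7; a[16] = 11; a[17] = 18; a[18] = 29.
Since (a[17], a[18]) = (a[1], a[2]) = (18, 29) (two consecutive terms determine the rest), the sequence is periodic with period 16.
(1277 - 1) mod 16 = 12, so a[1277] = a[13] = 3.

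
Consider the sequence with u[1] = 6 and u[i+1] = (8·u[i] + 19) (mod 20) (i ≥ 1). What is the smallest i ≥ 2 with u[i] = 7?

2

Computing terms: u[1] = 6, u[2] = 7, u[3] = 15, u[4] = 19, u[5] = 11, u[6] = 7.
Since u[6] = u[2] = 7, the sequence is eventually periodic: after a pre-period of length 1 it cycles with period 4.
The value 7 first appears (with i ≥ 2) at u[2].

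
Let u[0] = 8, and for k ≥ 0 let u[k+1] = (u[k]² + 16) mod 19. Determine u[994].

u[0] = 8,  u[1] = 4,  u[2] = 13,  u[3] = 14,  u[4] = 3,  u[5] = 6,  u[6] = 14.
Since u[6] = u[3] = 14, the sequence is eventually periodic: after a pre-period of length 3 it cycles with period 3.
For k ≥ 3, u[k] depends only on (k - 3) mod 3. (994 - 3) mod 3 = 1, so u[994] = u[4] = 3.

3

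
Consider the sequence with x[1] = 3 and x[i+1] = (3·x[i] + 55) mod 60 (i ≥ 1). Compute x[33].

We have x[1] = 3; x[2] = 4; x[3] = 7; x[4] = 16; x[5] = 43; x[6] = 4.
Since x[6] = x[2] = 4, the sequence is eventually periodic: after a pre-period of length 1 it cycles with period 4.
For i ≥ 2, x[i] depends only on (i - 2) mod 4. (33 - 2) mod 4 = 3, so x[33] = x[5] = 43.

43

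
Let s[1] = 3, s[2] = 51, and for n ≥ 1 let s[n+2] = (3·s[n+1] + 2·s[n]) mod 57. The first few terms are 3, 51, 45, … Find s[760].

9

Computing terms: s[1] = 3, s[2] = 51, s[3] = 45, s[4] = 9, s[5] = 3, s[6] = 27, s[7] = 30, s[8] = 30, s[9] = 36, s[10] = 54, s[11] = 6, s[12] = 12, s[13] = 48, s[14] = 54, s[15] = 30, s[16] = 27, s[17] = 27, s[18] = 21, s[19] = 3, s[20] = 51.
Since (s[19], s[20]) = (s[1], s[2]) = (3, 51) (two consecutive terms determine the rest), the sequence is periodic with period 18.
So s[760] = s[1 + ((760-1) mod 18)] = s[4] = 9.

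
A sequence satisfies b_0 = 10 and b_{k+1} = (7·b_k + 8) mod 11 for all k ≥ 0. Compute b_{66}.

0

b_0 = 10; b_1 = 1; b_2 = 4; b_3 = 3; b_4 = 7; b_5 = 2; b_6 = 0; b_7 = 8; b_8 = 9; b_9 = 5; b_{10} = 10.
Since b_{10} = b_0 = 10, the sequence is periodic with period 10.
(66 - 0) mod 10 = 6, so b_{66} = b_6 = 0.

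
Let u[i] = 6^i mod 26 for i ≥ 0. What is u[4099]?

20

u[0] = 1, u[1] = 6, u[2] = 10, u[3] = 8, u[4] = 22, u[5] = 2, u[6] = 12, u[7] = 20, u[8] = 16, u[9] = 18, u[10] = 4, u[11] = 24, u[12] = 14, u[13] = 6.
Since u[13] = u[1] = 6, the sequence is eventually periodic: after a pre-period of length 1 it cycles with period 12.
For i ≥ 1, u[i] depends only on (i - 1) mod 12. (4099 - 1) mod 12 = 6, so u[4099] = u[7] = 20.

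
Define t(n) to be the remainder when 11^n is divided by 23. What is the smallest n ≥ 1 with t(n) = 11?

1

Listing terms: t(0) = 1, t(1) = 11, t(2) = 6, t(3) = 20, t(4) = 13, t(5) = 5, t(6) = 9, t(7) = 7, t(8) = 8, t(9) = 19, t(10) = 2, t(11) = 22, t(12) = 12, t(13) = 17, t(14) = 3, t(15) = 10, t(16) = 18, t(17) = 14, t(18) = 16, t(19) = 15, t(20) = 4, t(21) = 21, t(22) = 1.
The sequence repeats with period 22.
The value 11 first appears (with n ≥ 1) at t(1).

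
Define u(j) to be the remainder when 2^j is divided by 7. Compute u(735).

u(0) = 1, u(1) = 2, u(2) = 4, u(3) = 1.
The sequence repeats with period 3.
(735 - 0) mod 3 = 0, so u(735) = u(0) = 1.

1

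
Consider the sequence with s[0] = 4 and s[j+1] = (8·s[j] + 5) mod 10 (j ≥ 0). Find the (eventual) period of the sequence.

We have s[0] = 4,  s[1] = 7,  s[2] = 1,  s[3] = 3,  s[4] = 9,  s[5] = 7.
Since s[5] = s[1] = 7, the sequence is eventually periodic: after a pre-period of length 1 it cycles with period 4.

4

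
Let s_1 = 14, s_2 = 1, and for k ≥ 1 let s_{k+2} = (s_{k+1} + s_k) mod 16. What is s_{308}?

Listing terms: s_1 = 14; s_2 = 1; s_3 = 15; s_4 = 0; s_5 = 15; s_6 = 15; s_7 = 14; s_8 = 13; s_9 = 11; s_{10} = 8; s_{11} = 3; s_{12} = 11; s_{13} = 14; s_{14} = 9; s_{15} = 7; s_{16} = 0; s_{17} = 7; s_{18} = 7; s_{19} = 14; s_{20} = 5; s_{21} = 3; s_{22} = 8; s_{23} = 11; s_{24} = 3; s_{25} = 14; s_{26} = 1.
Since (s_{25}, s_{26}) = (s_1, s_2) = (14, 1) (two consecutive terms determine the rest), the sequence is periodic with period 24.
So s_{308} = s_{1 + ((308-1) mod 24)} = s_{20} = 5.

5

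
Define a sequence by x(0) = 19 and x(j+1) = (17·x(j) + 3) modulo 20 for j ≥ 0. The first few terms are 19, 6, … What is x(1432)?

Computing terms: x(0) = 19, x(1) = 6, x(2) = 5, x(3) = 8, x(4) = 19.
Since x(4) = x(0) = 19, the sequence is periodic with period 4.
(1432 - 0) mod 4 = 0, so x(1432) = x(0) = 19.

19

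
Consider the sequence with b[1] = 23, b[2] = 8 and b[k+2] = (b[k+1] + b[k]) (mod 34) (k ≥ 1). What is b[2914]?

We have b[1] = 23,  b[2] = 8,  b[3] = 31,  b[4] = 5,  b[5] = 2,  b[6] = 7,  b[7] = 9,  b[8] = 16,  b[9] = 25,  b[10] = 7,  b[11] = 32,  b[12] = 5,  b[13] = 3,  b[14] = 8,  b[15] = 11,  b[16] = 19,  b[17] = 30,  b[18] = 15,  b[19] = 11,  b[20] = 26,  b[21] = 3,  b[22] = 29,  b[23] = 32,  b[24] = 27,  b[25] = 25,  b[26] = 18,  b[27] = 9,  b[28] = 27,  b[29] = 2,  b[30] = 29,  b[31] = 31,  b[32] = 26,  b[33] = 23,  b[34] = 15,  b[35] = 4,  b[36] = 19,  b[37] = 23,  b[38] = 8.
Since (b[37], b[38]) = (b[1], b[2]) = (23, 8) (two consecutive terms determine the rest), the sequence is periodic with period 36.
(2914 - 1) mod 36 = 33, so b[2914] = b[34] = 15.

15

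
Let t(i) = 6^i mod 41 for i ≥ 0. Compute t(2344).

16

Computing terms: t(0) = 1; t(1) = 6; t(2) = 36; t(3) = 11; t(4) = 25; t(5) = 27; t(6) = 39; t(7) = 29; t(8) = 10; t(9) = 19; t(10) = 32; t(11) = 28; t(12) = 4; t(13) = 24; t(14) = 21; t(15) = 3; t(16) = 18; t(17) = 26; t(18) = 33; t(19) = 34; t(20) = 40; t(21) = 35; t(22) = 5; t(23) = 30; t(24) = 16; t(25) = 14; t(26) = 2; t(27) = 12; t(28) = 31; t(29) = 22; t(30) = 9; t(31) = 13; t(32) = 37; t(33) = 17; t(34) = 20; t(35) = 38; t(36) = 23; t(37) = 15; t(38) = 8; t(39) = 7; t(40) = 1.
Since t(40) = t(0) = 1, the sequence is periodic with period 40.
So t(2344) = t(0 + ((2344-0) mod 40)) = t(24) = 16.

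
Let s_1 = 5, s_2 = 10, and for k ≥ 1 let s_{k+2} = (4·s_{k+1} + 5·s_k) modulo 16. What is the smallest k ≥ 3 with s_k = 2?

Listing terms: s_1 = 5; s_2 = 10; s_3 = 1; s_4 = 6; s_5 = 13; s_6 = 2; s_7 = 9; s_8 = 14; s_9 = 5; s_{10} = 10.
The sequence repeats with period 8.
The value 2 first appears (with k ≥ 3) at s_6.

6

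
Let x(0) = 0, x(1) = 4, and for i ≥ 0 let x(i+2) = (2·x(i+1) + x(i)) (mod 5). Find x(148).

3

Listing terms: x(0) = 0; x(1) = 4; x(2) = 3; x(3) = 0; x(4) = 3; x(5) = 1; x(6) = 0; x(7) = 1; x(8) = 2; x(9) = 0; x(10) = 2; x(11) = 4; x(12) = 0; x(13) = 4.
Since (x(12), x(13)) = (x(0), x(1)) = (0, 4) (two consecutive terms determine the rest), the sequence is periodic with period 12.
(148 - 0) mod 12 = 4, so x(148) = x(4) = 3.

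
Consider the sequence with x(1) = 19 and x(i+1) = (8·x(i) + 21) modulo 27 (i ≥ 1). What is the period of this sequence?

We have x(1) = 19; x(2) = 11; x(3) = 1; x(4) = 2; x(5) = 10; x(6) = 20; x(7) = 19.
Since x(7) = x(1) = 19, the sequence is periodic with period 6.

6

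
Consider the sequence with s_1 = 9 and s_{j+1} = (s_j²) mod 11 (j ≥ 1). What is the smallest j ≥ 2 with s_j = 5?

Computing terms: s_1 = 9,  s_2 = 4,  s_3 = 5,  s_4 = 3,  s_5 = 9.
Since s_5 = s_1 = 9, the sequence is periodic with period 4.
The value 5 first appears (with j ≥ 2) at s_3.

3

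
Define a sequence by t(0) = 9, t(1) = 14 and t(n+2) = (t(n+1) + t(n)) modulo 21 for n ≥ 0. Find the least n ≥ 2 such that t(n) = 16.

t(0) = 9, t(1) = 14, t(2) = 2, t(3) = 16, t(4) = 18, t(5) = 13, t(6) = 10, t(7) = 2, t(8) = 12, t(9) = 14, t(10) = 5, t(11) = 19, t(12) = 3, t(13) = 1, t(14) = 4, t(15) = 5, t(16) = 9, t(17) = 14.
Since (t(16), t(17)) = (t(0), t(1)) = (9, 14) (two consecutive terms determine the rest), the sequence is periodic with period 16.
The value 16 first appears (with n ≥ 2) at t(3).

3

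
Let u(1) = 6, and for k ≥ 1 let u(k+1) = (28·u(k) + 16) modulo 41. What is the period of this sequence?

40

Listing terms: u(1) = 6; u(2) = 20; u(3) = 2; u(4) = 31; u(5) = 23; u(6) = 4; u(7) = 5; u(8) = 33; u(9) = 38; u(10) = 14; u(11) = 39; u(12) = 1; u(13) = 3; u(14) = 18; u(15) = 28; u(16) = 21; u(17) = 30; u(18) = 36; u(19) = 40; u(20) = 29; u(21) = 8; u(22) = 35; u(23) = 12; u(24) = 24; u(25) = 32; u(26) = 10; u(27) = 9; u(28) = 22; u(29) = 17; u(30) = 0; u(31) = 16; u(32) = 13; u(33) = 11; u(34) = 37; u(35) = 27; u(36) = 34; u(37) = 25; u(38) = 19; u(39) = 15; u(40) = 26; u(41) = 6.
Since u(41) = u(1) = 6, the sequence is periodic with period 40.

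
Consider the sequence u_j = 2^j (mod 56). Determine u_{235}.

16

Computing terms: u_0 = 1,  u_1 = 2,  u_2 = 4,  u_3 = 8,  u_4 = 16,  u_5 = 32,  u_6 = 8.
Since u_6 = u_3 = 8, the sequence is eventually periodic: after a pre-period of length 3 it cycles with period 3.
For j ≥ 3, u_j depends only on (j - 3) mod 3. (235 - 3) mod 3 = 1, so u_{235} = u_4 = 16.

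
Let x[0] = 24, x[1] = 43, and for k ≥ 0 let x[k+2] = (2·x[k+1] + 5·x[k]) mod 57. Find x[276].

36

x[0] = 24,  x[1] = 43,  x[2] = 35,  x[3] = 0,  x[4] = 4,  x[5] = 8,  x[6] = 36,  x[7] = 55,  x[8] = 5,  x[9] = 0,  x[10] = 25,  x[11] = 50,  x[12] = 54,  x[13] = 16,  x[14] = 17,  x[15] = 0,  x[16] = 28,  x[17] = 56,  x[18] = 24,  x[19] = 43.
Since (x[18], x[19]) = (x[0], x[1]) = (24, 43) (two consecutive terms determine the rest), the sequence is periodic with period 18.
So x[276] = x[0 + ((276-0) mod 18)] = x[6] = 36.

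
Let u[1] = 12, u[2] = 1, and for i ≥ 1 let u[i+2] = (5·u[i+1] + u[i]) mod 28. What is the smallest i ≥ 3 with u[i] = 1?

8

We have u[1] = 12, u[2] = 1, u[3] = 17, u[4] = 2, u[5] = 27, u[6] = 25, u[7] = 12, u[8] = 1.
The sequence repeats with period 6.
The value 1 next appears (with i ≥ 3) at u[8].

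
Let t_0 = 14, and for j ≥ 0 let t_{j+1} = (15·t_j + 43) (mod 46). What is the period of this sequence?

We have t_0 = 14,  t_1 = 23,  t_2 = 20,  t_3 = 21,  t_4 = 36,  t_5 = 31,  t_6 = 2,  t_7 = 27,  t_8 = 34,  t_9 = 1,  t_{10} = 12,  t_{11} = 39,  t_{12} = 30,  t_{13} = 33,  t_{14} = 32,  t_{15} = 17,  t_{16} = 22,  t_{17} = 5,  t_{18} = 26,  t_{19} = 19,  t_{20} = 6,  t_{21} = 41,  t_{22} = 14.
The sequence repeats with period 22.

22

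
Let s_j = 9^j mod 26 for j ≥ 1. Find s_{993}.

1

s_1 = 9,  s_2 = 3,  s_3 = 1,  s_4 = 9.
The sequence repeats with period 3.
So s_{993} = s_{1 + ((993-1) mod 3)} = s_3 = 1.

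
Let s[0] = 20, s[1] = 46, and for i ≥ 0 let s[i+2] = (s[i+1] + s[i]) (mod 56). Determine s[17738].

s[0] = 20,  s[1] = 46,  s[2] = 10,  s[3] = 0,  s[4] = 10,  s[5] = 10,  s[6] = 20,  s[7] = 30,  s[8] = 50,  s[9] = 24,  s[10] = 18,  s[11] = 42,  s[12] = 4,  s[13] = 46,  s[14] = 50,  s[15] = 40,  s[16] = 34,  s[17] = 18,  s[18] = 52,  s[19] = 14,  s[20] = 10,  s[21] = 24,  s[22] = 34,  s[23] = 2,  s[24] = 36,  s[25] = 38,  s[26] = 18,  s[27] = 0,  s[28] = 18,  s[29] = 18,  s[30] = 36,  s[31] = 54,  s[32] = 34,  s[33] = 32,  s[34] = 10,  s[35] = 42,  s[36] = 52,  s[37] = 38,  s[38] = 34,  s[39] = 16,  s[40] = 50,  s[41] = 10,  s[42] = 4,  s[43] = 14,  s[44] = 18,  s[45] = 32,  s[46] = 50,  s[47] = 26,  s[48] = 20,  s[49] = 46.
Since (s[48], s[49]) = (s[0], s[1]) = (20, 46) (two consecutive terms determine the rest), the sequence is periodic with period 48.
So s[17738] = s[0 + ((17738-0) mod 48)] = s[26] = 18.

18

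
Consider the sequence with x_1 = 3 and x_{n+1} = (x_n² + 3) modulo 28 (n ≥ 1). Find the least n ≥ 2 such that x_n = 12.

We have x_1 = 3,  x_2 = 12,  x_3 = 7,  x_4 = 24,  x_5 = 19,  x_6 = 0,  x_7 = 3.
Since x_7 = x_1 = 3, the sequence is periodic with period 6.
The value 12 first appears (with n ≥ 2) at x_2.

2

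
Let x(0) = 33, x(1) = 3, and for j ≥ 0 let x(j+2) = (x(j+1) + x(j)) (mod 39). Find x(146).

33

Computing terms: x(0) = 33, x(1) = 3, x(2) = 36, x(3) = 0, x(4) = 36, x(5) = 36, x(6) = 33, x(7) = 30, x(8) = 24, x(9) = 15, x(10) = 0, x(11) = 15, x(12) = 15, x(13) = 30, x(14) = 6, x(15) = 36, x(16) = 3, x(17) = 0, x(18) = 3, x(19) = 3, x(20) = 6, x(21) = 9, x(22) = 15, x(23) = 24, x(24) = 0, x(25) = 24, x(26) = 24, x(27) = 9, x(28) = 33, x(29) = 3.
Since (x(28), x(29)) = (x(0), x(1)) = (33, 3) (two consecutive terms determine the rest), the sequence is periodic with period 28.
(146 - 0) mod 28 = 6, so x(146) = x(6) = 33.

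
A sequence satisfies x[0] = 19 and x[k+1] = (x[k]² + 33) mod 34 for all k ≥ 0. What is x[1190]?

25

We have x[0] = 19; x[1] = 20; x[2] = 25; x[3] = 12; x[4] = 7; x[5] = 14; x[6] = 25.
Since x[6] = x[2] = 25, the sequence is eventually periodic: after a pre-period of length 2 it cycles with period 4.
For k ≥ 2, x[k] depends only on (k - 2) mod 4. (1190 - 2) mod 4 = 0, so x[1190] = x[2] = 25.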